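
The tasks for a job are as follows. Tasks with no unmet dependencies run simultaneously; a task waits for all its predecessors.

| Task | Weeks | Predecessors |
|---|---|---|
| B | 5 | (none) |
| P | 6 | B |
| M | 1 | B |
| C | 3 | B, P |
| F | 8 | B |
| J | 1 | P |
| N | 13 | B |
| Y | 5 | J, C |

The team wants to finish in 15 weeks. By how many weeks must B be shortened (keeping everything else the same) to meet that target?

Current finish: 19 weeks; target: 15.
B is on every critical path, so each week cut from B cuts the finish by one (this holds down to a finish of 15).
Need 19 − 15 = 4 weeks off B → B becomes 1 week, finish becomes 15.

4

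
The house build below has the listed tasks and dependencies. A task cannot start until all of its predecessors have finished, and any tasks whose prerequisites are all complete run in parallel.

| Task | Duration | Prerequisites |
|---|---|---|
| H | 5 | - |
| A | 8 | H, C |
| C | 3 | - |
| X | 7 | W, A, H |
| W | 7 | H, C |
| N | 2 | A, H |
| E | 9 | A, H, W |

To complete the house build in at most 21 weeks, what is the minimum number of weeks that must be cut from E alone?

Current finish: 22 weeks; target: 21.
E is on every critical path, so each week cut from E cuts the finish by one (this holds down to a finish of 20).
Need 22 − 21 = 1 week off E → E becomes 8 weeks, finish becomes 21.

1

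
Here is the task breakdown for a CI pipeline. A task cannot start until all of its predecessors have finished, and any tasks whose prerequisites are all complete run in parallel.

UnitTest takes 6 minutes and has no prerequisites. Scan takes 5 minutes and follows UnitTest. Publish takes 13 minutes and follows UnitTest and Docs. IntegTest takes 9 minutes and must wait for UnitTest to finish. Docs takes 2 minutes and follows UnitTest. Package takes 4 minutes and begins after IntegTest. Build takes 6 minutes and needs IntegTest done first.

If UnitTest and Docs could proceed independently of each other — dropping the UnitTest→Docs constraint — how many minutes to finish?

With the dependency in place, UnitTest→IntegTest→Build = 6+9+6 = 21 sets the finish at 21 minutes.
Without UnitTest→Docs, Docs's earliest start moves from 6 to 0.
The longest chain is now UnitTest→IntegTest→Build = 6+9+6 = 21, so the schedule takes 21 minutes.

21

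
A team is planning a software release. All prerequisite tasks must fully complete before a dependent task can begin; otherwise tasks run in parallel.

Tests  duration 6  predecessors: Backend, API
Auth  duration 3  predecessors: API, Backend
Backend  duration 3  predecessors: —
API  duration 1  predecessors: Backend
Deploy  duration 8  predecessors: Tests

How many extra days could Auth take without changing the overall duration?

Critical path: Backend→API→Tests→Deploy = 3+1+6+8 = 18, so the finish is 18 days.
The longest chain containing Auth totals 7 days.
So Auth can slip 18 − 7 = 11 days.

11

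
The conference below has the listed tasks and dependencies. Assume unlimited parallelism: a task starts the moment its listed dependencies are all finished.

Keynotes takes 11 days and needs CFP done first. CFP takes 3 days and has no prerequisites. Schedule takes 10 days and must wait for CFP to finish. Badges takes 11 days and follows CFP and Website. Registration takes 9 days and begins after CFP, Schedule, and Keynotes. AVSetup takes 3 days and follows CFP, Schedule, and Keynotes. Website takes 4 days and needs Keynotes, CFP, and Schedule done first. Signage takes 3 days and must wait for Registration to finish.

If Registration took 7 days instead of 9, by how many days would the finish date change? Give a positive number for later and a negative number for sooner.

0

The binding path is CFP→Keynotes→Website→Badges = 3+11+4+11 = 29; finish at 29 days.
The longest path through Registration is only 26 days, so Registration has float 3.
That remains the longest chain; total 29 days.
Change in finish: 29 − 29 = +0 days.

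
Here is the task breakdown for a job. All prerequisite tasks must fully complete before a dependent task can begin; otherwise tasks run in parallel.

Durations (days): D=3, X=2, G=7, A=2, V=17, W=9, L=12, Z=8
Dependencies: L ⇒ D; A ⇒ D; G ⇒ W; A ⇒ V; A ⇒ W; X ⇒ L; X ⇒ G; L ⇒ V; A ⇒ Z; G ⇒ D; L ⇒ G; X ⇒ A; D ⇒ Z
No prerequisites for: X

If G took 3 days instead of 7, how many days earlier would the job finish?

As given, the longest chain is X→L→G→D→Z = 2+12+7+3+8 = 32, so the finish is 32 days.
G is on the critical path; changing it to 3 makes that path 28 days.
New critical path: X→L→V = 2+12+17 = 31 ⇒ 31 days.
Change in finish: 31 − 32 = -1 days.

1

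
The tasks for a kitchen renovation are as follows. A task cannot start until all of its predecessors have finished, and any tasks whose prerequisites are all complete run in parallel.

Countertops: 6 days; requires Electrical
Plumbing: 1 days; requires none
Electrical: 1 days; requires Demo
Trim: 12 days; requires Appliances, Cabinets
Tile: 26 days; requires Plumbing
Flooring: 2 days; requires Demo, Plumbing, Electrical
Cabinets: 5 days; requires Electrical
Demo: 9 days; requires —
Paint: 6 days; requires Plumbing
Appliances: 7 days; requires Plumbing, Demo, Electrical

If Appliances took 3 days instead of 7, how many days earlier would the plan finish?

2

Baseline: Demo→Electrical→Appliances→Trim = 9+1+7+12 = 29 → 29 days.
Appliances lies on that path, so at 3 days the path becomes 25 days.
Now Demo→Electrical→Cabinets→Trim = 9+1+5+12 = 27 is longest, so the finish becomes 27 days.
Change in finish: 27 − 29 = -2 days.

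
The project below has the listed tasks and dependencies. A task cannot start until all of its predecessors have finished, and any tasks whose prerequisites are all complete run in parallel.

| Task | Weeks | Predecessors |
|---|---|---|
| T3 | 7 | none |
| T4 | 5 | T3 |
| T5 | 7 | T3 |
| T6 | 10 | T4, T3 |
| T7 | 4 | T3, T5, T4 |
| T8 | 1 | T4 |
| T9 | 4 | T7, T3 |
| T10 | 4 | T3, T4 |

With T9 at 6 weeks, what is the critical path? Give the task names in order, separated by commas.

T3, T5, T7, T9

The binding path is T3→T5→T7→T9 = 7+7+4+4 = 22; finish at 22 weeks.
Since T9 is critical, the +2 change carries straight to that chain (now 24 weeks).
The critical path is still T3→T5→T7→T9; finish is now 24 weeks.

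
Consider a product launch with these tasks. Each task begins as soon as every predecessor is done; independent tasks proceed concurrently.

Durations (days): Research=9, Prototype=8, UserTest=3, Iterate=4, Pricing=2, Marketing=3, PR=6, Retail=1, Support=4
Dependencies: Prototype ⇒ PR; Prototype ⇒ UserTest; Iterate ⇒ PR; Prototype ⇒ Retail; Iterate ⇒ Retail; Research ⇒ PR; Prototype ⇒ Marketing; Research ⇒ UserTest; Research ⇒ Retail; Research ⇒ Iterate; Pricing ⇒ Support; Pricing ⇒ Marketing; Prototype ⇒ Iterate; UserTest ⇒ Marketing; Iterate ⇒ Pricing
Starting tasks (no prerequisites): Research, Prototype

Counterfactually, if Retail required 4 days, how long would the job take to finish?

19

The binding path is Research→Iterate→Pricing→Support = 9+4+2+4 = 19; finish at 19 days.
Retail is off the critical path — its longest chain is 14 days, giving 5 of slack.
No other chain overtakes it, so the finish is 19 days.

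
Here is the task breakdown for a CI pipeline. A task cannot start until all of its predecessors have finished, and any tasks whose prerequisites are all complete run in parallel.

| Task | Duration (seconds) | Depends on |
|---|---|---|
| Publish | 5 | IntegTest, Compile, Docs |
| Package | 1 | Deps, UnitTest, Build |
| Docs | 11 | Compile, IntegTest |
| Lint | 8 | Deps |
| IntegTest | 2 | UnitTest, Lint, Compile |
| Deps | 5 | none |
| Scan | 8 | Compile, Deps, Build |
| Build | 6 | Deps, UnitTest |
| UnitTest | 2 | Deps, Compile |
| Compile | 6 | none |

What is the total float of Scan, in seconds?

Critical path: Deps→Lint→IntegTest→Docs→Publish = 5+8+2+11+5 = 31, so the finish is 31 seconds.
Longest path through Scan: 22 seconds (earliest finish 22, latest finish 31).
Float = 31 − 22 = 9.

9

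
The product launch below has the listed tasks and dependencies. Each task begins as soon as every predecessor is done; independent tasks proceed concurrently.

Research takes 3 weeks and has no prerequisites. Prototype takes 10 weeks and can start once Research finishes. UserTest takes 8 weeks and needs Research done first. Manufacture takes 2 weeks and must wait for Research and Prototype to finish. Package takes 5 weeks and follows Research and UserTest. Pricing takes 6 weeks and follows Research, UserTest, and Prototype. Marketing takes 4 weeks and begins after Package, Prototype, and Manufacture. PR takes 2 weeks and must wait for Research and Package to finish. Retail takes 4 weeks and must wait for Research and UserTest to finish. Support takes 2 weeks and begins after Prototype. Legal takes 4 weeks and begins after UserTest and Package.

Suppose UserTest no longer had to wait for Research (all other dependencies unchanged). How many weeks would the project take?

Original critical path: Research→UserTest→Package→Marketing = 3+8+5+4 = 20 ⇒ 20 weeks.
Without Research→UserTest, UserTest's earliest start moves from 3 to 0.
New critical path: Research→Prototype→Manufacture→Marketing = 3+10+2+4 = 19 ⇒ 19 weeks.

19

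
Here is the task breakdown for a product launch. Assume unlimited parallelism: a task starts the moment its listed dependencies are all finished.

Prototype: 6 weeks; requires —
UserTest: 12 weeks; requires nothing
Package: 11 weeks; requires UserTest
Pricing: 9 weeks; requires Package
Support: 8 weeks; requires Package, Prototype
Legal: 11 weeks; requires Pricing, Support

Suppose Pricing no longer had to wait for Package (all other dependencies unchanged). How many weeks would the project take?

42

Original critical path: UserTest→Package→Pricing→Legal = 12+11+9+11 = 43 ⇒ 43 weeks.
Without Package→Pricing, Pricing's earliest start moves from 23 to 0.
New critical path: UserTest→Package→Support→Legal = 12+11+8+11 = 42 ⇒ 42 weeks.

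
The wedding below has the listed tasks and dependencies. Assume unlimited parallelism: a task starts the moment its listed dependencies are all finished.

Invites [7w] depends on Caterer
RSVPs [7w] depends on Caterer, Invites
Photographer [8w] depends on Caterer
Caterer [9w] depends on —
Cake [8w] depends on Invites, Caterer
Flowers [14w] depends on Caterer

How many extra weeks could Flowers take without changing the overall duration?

Caterer→Invites→Cake = 9+7+8 = 24 sets the makespan at 24 weeks.
The longest chain containing Flowers totals 23 weeks.
Float = 24 − 23 = 1.

1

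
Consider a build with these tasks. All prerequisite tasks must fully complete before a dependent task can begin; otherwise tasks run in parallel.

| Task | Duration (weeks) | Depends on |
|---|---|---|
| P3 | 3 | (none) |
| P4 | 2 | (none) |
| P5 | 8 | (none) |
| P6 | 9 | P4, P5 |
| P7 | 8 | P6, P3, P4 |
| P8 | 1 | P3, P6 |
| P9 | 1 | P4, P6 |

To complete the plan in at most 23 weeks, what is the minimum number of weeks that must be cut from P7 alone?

Current finish: 25 weeks; target: 23.
P7 is on every critical path, so each week cut from P7 cuts the finish by one (this holds down to a finish of 18).
Need 25 − 23 = 2 weeks off P7 → P7 becomes 6 weeks, finish becomes 23.

2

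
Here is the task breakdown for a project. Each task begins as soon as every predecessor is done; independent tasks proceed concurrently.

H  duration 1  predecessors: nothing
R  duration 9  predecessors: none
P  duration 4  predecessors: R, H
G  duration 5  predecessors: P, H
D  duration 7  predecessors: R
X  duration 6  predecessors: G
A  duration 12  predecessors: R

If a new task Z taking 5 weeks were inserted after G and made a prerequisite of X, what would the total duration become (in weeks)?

Originally the plan takes 24 weeks.
With Z inserted, X now waits for max(G, Z).
New critical path: R→P→G→Z→X = 9+4+5+5+6 = 29 ⇒ 29 weeks.

29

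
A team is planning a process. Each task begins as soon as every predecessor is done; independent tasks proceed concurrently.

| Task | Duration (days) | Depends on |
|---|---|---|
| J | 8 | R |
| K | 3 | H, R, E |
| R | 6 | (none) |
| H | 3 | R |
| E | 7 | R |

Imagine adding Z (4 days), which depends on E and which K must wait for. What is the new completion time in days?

20

Originally the plan takes 16 days.
With Z inserted, K now waits for max(H, R, E, Z).
New critical path: R→E→Z→K = 6+7+4+3 = 20 ⇒ 20 days.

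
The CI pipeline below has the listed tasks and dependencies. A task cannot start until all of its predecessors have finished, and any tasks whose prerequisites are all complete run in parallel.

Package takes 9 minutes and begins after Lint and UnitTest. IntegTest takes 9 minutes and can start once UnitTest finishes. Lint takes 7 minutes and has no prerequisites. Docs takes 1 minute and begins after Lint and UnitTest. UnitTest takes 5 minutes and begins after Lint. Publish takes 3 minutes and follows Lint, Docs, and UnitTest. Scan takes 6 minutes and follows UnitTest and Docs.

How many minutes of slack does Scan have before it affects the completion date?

2

Lint→UnitTest→IntegTest = 7+5+9 = 21 sets the makespan at 21 minutes.
The longest chain containing Scan totals 19 minutes.
Float = 21 − 19 = 2.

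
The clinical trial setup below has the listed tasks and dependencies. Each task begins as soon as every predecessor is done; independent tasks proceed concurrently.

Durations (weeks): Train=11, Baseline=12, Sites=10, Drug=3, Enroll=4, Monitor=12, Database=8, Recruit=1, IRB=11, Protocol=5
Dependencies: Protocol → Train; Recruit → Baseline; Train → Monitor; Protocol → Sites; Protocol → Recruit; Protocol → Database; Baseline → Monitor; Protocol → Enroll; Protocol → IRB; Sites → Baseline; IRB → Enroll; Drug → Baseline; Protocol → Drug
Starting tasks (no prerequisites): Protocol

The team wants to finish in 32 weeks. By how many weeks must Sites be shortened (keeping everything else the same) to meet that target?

Current finish: 39 weeks; target: 32.
Sites is on every critical path, so each week cut from Sites cuts the finish by one (this holds down to a finish of 32).
Need 39 − 32 = 7 weeks off Sites → Sites becomes 3 weeks, finish becomes 32.

7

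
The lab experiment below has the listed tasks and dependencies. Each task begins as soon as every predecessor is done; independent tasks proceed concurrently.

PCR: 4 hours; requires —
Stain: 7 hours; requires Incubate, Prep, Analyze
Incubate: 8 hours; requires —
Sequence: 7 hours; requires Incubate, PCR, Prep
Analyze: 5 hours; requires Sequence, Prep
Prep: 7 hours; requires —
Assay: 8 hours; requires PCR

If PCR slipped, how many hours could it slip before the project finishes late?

Critical path: Incubate→Sequence→Analyze→Stain = 8+7+5+7 = 27, so the finish is 27 hours.
Longest path through PCR: 23 hours (earliest finish 4, latest finish 8).
Float = 27 − 23 = 4.

4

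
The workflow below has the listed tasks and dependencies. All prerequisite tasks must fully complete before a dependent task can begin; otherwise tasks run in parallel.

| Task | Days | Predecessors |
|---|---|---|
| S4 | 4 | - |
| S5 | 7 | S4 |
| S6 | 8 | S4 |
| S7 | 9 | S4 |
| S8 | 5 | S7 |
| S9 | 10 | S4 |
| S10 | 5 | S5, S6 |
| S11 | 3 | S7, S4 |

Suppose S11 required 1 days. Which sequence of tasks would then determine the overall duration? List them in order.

Critical path before the change: S4→S7→S8 = 4+9+5 = 18 giving 18 days.
S11 has 2 days of float (longest path through it is 16).
The critical path is still S4→S7→S8; finish is now 18 days.

S4, S7, S8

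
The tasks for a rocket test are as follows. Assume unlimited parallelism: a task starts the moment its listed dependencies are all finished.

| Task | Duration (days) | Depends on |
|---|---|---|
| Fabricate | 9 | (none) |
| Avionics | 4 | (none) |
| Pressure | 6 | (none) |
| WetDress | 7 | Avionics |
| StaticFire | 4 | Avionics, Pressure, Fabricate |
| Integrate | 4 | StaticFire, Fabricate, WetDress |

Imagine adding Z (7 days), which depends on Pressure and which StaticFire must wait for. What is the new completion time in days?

Originally the schedule takes 17 days.
With Z inserted, StaticFire now waits for max(Avionics, Pressure, Fabricate, Z).
New critical path: Pressure→Z→StaticFire→Integrate = 6+7+4+4 = 21 ⇒ 21 days.

21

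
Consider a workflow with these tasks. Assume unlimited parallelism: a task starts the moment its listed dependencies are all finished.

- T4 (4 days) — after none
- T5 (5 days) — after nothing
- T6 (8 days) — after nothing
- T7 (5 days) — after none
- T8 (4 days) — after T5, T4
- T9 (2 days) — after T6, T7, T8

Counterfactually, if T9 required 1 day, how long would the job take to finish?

10

As given, the longest chain is T5→T8→T9 = 5+4+2 = 11, so the finish is 11 days.
Since T9 is critical, the -1 change carries straight to that chain (now 10 days).
The critical path is still T5→T8→T9; finish is now 10 days.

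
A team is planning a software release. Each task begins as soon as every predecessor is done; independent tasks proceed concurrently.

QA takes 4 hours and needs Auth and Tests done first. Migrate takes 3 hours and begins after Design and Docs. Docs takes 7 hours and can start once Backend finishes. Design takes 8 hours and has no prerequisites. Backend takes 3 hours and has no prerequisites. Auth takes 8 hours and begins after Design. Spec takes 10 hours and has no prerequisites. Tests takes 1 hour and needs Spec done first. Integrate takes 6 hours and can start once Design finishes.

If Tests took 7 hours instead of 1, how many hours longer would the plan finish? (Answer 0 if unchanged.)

1

Baseline: Design→Auth→QA = 8+8+4 = 20 → 20 hours.
Tests has 5 hours of float (longest path through it is 15).
Now Spec→Tests→QA = 10+7+4 = 21 is longest, so the finish becomes 21 hours.
Change in finish: 21 − 20 = +1 hours.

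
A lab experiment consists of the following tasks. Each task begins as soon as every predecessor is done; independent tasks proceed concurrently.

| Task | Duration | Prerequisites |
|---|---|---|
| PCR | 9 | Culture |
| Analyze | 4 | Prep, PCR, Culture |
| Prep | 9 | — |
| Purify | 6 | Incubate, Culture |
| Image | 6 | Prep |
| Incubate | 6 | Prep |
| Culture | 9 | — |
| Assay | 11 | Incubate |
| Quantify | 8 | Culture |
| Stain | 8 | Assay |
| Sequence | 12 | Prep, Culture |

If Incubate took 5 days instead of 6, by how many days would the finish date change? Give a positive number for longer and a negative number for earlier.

-1

The binding path is Prep→Incubate→Assay→Stain = 9+6+11+8 = 34; finish at 34 days.
Incubate is on the critical path; changing it to 5 makes that path 33 days.
No other chain overtakes it, so the finish is 33 days.
Change in finish: 33 − 34 = -1 days.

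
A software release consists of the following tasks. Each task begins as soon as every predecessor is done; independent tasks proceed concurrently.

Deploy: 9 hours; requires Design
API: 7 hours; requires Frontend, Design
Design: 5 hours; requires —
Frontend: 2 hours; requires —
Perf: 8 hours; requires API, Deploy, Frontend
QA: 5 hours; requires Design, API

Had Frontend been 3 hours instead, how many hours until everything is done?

As given, the longest chain is Design→Deploy→Perf = 5+9+8 = 22, so the finish is 22 hours.
The longest path through Frontend is only 17 hours, so Frontend has float 5.
The critical path is still Design→Deploy→Perf; finish is now 22 hours.

22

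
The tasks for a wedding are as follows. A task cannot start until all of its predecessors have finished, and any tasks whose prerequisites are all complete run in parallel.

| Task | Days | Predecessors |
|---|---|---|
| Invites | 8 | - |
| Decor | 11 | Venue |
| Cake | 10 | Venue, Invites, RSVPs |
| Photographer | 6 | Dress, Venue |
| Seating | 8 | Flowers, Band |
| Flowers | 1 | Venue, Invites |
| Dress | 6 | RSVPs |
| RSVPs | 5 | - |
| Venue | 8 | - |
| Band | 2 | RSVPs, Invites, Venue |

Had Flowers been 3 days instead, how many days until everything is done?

The binding path is Venue→Decor = 8+11 = 19; finish at 19 days.
The longest path through Flowers is only 17 days, so Flowers has float 2.
Now Venue→Flowers→Seating = 8+3+8 = 19 is longest, so the finish becomes 19 days.

19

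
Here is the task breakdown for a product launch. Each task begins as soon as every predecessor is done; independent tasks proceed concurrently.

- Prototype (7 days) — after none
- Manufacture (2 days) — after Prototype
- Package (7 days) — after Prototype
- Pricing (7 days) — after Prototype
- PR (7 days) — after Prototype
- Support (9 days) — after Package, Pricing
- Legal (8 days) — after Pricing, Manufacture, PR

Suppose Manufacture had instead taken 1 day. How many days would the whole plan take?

23

As given, the longest chain is Prototype→Package→Support = 7+7+9 = 23, so the finish is 23 days.
The longest path through Manufacture is only 17 days, so Manufacture has float 6.
The critical path is still Prototype→Package→Support; finish is now 23 days.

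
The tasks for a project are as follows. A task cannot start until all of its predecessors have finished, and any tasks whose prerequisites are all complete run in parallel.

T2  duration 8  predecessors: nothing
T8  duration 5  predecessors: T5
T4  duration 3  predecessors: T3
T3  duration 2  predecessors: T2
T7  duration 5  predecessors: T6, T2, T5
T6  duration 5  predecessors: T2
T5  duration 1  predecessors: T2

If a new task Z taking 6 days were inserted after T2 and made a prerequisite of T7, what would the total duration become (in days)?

Originally the plan takes 18 days.
With Z inserted, T7 now waits for max(T6, T2, T5, Z).
New critical path: T2→Z→T7 = 8+6+5 = 19 ⇒ 19 days.

19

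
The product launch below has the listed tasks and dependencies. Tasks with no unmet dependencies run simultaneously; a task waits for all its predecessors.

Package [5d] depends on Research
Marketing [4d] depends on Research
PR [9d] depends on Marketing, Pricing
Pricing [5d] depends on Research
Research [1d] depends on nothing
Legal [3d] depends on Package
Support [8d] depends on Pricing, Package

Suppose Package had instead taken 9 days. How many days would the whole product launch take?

18

As given, the longest chain is Research→Pricing→PR = 1+5+9 = 15, so the finish is 15 days.
Package has 1 day of float (longest path through it is 14).
The binding chain switches to Research→Package→Support = 1+9+8 = 18; finish 18 days.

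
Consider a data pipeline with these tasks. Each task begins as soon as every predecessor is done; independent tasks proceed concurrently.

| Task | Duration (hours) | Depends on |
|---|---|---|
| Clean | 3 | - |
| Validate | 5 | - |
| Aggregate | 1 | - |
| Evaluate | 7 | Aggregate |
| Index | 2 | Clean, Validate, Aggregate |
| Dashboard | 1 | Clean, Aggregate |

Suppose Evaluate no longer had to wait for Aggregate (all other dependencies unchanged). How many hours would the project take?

With the dependency in place, Aggregate→Evaluate = 1+7 = 8 sets the finish at 8 hours.
Without Aggregate→Evaluate, Evaluate's earliest start moves from 1 to 0.
New critical path: Validate→Index = 5+2 = 7 ⇒ 7 hours.

7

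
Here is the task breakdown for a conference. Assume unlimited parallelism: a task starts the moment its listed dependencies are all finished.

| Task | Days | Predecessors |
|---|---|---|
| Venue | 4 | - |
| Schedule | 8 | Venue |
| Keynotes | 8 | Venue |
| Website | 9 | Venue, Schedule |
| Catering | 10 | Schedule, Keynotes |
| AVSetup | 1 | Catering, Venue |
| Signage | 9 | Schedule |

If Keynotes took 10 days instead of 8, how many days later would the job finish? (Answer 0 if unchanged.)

2

Critical path before the change: Venue→Keynotes→Catering→AVSetup = 4+8+10+1 = 23 giving 23 days.
Keynotes is on the critical path; changing it to 10 makes that path 25 days.
That remains the longest chain; total 25 days.
Change in finish: 25 − 23 = +2 days.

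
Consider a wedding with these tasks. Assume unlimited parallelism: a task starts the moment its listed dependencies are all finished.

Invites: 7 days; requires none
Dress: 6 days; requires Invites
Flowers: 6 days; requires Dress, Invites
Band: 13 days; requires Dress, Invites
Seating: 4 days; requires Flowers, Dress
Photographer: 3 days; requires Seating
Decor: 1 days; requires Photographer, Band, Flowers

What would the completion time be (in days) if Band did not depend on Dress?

Before: longest chain Invites→Dress→Flowers→Seating→Photographer→Decor = 7+6+6+4+3+1 = 27, finish 27.
Without Dress→Band, Band's earliest start moves from 13 to 7.
New critical path: Invites→Dress→Flowers→Seating→Photographer→Decor = 7+6+6+4+3+1 = 27 ⇒ 27 days.

27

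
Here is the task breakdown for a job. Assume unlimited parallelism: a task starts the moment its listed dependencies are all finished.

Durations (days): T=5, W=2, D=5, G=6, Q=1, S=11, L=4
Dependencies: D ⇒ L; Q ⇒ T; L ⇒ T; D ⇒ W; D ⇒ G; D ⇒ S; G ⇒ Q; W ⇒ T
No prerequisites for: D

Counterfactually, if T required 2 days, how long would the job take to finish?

As given, the longest chain is D→G→Q→T = 5+6+1+5 = 17, so the finish is 17 days.
T lies on that path, so at 2 days the path becomes 14 days.
The binding chain switches to D→S = 5+11 = 16; finish 16 days.

16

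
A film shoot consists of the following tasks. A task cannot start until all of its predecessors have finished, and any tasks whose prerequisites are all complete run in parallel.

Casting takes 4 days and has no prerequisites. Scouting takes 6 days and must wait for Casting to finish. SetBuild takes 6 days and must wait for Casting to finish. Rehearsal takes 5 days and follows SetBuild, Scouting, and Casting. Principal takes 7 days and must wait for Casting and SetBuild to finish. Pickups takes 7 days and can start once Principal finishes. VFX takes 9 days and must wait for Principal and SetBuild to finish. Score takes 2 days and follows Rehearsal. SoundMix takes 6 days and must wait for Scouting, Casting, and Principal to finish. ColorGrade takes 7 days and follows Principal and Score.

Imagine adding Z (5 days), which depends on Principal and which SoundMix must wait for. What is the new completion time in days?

28

Originally the job takes 26 days.
With Z inserted, SoundMix now waits for max(Scouting, Casting, Principal, Z).
New critical path: Casting→SetBuild→Principal→Z→SoundMix = 4+6+7+5+6 = 28 ⇒ 28 days.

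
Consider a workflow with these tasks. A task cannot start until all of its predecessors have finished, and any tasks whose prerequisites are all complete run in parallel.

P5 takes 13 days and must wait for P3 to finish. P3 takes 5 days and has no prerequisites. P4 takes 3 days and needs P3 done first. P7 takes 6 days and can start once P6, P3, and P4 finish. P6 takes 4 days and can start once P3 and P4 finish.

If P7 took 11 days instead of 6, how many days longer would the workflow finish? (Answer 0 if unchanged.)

As given, the longest chain is P3→P4→P6→P7 = 5+3+4+6 = 18, so the finish is 18 days.
P7 is on the critical path; changing it to 11 makes that path 23 days.
No other chain overtakes it, so the finish is 23 days.
Change in finish: 23 − 18 = +5 days.

5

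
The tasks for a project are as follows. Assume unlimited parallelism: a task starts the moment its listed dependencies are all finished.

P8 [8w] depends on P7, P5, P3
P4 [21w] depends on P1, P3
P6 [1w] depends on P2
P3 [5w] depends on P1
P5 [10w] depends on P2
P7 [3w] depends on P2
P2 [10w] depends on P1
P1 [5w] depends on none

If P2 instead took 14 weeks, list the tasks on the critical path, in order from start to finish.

P1, P2, P5, P8

As given, the longest chain is P1→P2→P5→P8 = 5+10+10+8 = 33, so the finish is 33 weeks.
Since P2 is critical, the +4 change carries straight to that chain (now 37 weeks).
No other chain overtakes it, so the finish is 37 weeks.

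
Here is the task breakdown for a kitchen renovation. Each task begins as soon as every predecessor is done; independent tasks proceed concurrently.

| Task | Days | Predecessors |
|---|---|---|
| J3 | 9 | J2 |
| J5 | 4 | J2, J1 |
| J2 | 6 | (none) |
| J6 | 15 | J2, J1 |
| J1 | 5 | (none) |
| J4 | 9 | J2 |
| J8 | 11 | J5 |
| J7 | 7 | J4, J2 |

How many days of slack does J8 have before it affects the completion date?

1

The longest chain is J2→J4→J7 = 6+9+7 = 22; overall finish 22 days.
J8 finishes as early as 21 and must finish by 22.
Slack of J8 = 11 − 10 = 1 day.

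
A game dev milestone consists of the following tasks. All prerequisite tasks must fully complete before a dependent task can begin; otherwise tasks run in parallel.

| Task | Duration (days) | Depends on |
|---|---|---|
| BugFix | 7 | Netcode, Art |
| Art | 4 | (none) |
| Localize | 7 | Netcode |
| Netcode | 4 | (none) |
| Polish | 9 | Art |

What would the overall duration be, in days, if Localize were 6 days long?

Actual critical path: Art→Polish = 4+9 = 13 ⇒ 13 days.
The longest path through Localize is only 11 days, so Localize has float 2.
That remains the longest chain; total 13 days.

13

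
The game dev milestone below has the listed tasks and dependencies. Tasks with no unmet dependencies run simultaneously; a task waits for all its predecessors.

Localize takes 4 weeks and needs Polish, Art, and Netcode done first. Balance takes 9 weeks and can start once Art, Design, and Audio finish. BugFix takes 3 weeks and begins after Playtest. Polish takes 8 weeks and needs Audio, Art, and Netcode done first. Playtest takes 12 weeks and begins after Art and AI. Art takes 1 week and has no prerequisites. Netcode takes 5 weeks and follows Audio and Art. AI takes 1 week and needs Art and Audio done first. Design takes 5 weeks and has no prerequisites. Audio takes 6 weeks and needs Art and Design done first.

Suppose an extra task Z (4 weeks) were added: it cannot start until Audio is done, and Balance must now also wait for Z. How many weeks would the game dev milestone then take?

Originally the game dev milestone takes 28 weeks.
With Z inserted, Balance now waits for max(Art, Design, Audio, Z).
New critical path: Design→Audio→Netcode→Polish→Localize = 5+6+5+8+4 = 28 ⇒ 28 weeks.

28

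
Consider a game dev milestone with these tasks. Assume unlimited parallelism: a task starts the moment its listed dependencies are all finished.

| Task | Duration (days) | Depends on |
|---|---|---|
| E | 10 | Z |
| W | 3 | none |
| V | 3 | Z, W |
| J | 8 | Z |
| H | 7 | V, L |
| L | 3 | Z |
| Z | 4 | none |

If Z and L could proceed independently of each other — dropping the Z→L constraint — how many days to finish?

With the dependency in place, Z→L→H = 4+3+7 = 14 sets the finish at 14 days.
Without Z→L, L's earliest start moves from 4 to 0.
The longest chain is now Z→E = 4+10 = 14, so the job takes 14 days.

14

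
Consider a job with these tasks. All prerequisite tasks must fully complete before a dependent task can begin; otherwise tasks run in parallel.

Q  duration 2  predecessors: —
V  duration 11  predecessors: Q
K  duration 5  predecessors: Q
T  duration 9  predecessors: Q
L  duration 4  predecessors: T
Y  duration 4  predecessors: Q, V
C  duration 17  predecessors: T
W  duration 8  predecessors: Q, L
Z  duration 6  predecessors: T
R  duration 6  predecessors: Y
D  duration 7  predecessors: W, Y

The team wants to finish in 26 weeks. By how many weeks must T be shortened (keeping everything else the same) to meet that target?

4

Current finish: 30 weeks; target: 26.
T is on every critical path, so each week cut from T cuts the finish by one (this holds down to a finish of 24).
Need 30 − 26 = 4 weeks off T → T becomes 5 weeks, finish becomes 26.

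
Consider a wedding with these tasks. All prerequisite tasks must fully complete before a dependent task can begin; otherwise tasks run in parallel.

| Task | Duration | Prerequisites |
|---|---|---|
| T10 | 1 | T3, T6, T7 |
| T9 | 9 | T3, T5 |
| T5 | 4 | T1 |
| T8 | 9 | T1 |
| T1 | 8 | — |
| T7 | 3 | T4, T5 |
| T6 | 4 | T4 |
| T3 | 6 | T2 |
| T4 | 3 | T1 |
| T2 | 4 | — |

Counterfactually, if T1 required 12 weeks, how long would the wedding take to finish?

The binding path is T1→T5→T9 = 8+4+9 = 21; finish at 21 weeks.
T1 is on the critical path; changing it to 12 makes that path 25 weeks.
The critical path is still T1→T5→T9; finish is now 25 weeks.

25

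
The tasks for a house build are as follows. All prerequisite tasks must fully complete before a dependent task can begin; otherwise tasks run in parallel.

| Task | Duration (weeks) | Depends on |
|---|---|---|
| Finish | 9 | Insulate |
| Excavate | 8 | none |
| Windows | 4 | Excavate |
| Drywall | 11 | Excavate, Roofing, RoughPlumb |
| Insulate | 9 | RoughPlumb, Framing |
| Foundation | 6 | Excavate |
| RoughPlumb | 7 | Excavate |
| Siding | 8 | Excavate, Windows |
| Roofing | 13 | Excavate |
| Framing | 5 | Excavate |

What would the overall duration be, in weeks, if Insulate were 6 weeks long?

The binding path is Excavate→RoughPlumb→Insulate→Finish = 8+7+9+9 = 33; finish at 33 weeks.
Insulate is on the critical path; changing it to 6 makes that path 30 weeks.
Now Excavate→Roofing→Drywall = 8+13+11 = 32 is longest, so the finish becomes 32 weeks.

32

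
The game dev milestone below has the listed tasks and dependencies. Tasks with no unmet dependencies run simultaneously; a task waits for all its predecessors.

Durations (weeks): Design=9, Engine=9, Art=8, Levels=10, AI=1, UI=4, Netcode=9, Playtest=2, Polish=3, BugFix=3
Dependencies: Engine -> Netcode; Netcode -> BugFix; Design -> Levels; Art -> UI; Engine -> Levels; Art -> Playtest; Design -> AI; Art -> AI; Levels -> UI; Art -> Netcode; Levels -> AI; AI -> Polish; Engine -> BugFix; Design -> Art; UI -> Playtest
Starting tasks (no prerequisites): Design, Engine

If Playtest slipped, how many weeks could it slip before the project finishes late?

The longest chain is Design→Art→Netcode→BugFix = 9+8+9+3 = 29; overall finish 29 weeks.
Longest path through Playtest: 25 weeks (earliest finish 25, latest finish 29).
So Playtest can slip 29 − 25 = 4 weeks.

4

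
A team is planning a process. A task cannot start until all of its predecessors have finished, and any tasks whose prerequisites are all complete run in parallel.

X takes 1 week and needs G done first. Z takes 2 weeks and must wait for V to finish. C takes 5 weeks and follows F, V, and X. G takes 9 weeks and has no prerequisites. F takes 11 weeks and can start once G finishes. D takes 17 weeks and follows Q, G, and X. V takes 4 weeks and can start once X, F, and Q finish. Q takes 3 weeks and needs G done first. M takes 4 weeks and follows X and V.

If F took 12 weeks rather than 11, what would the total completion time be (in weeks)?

Critical path before the change: G→F→V→C = 9+11+4+5 = 29 giving 29 weeks.
F lies on that path, so at 12 weeks the path becomes 30 weeks.
That remains the longest chain; total 30 weeks.

30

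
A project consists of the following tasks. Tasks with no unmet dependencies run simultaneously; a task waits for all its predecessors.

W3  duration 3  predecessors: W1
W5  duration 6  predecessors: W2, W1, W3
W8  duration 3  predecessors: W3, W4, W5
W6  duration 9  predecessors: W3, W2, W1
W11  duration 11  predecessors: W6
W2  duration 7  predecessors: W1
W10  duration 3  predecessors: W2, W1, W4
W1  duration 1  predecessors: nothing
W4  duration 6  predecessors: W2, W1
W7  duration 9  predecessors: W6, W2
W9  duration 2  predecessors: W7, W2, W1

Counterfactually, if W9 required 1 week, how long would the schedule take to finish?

Critical path before the change: W1→W2→W6→W7→W9 = 1+7+9+9+2 = 28 giving 28 weeks.
Since W9 is critical, the -1 change carries straight to that chain (now 27 weeks).
Now W1→W2→W6→W11 = 1+7+9+11 = 28 is longest, so the finish becomes 28 weeks.

28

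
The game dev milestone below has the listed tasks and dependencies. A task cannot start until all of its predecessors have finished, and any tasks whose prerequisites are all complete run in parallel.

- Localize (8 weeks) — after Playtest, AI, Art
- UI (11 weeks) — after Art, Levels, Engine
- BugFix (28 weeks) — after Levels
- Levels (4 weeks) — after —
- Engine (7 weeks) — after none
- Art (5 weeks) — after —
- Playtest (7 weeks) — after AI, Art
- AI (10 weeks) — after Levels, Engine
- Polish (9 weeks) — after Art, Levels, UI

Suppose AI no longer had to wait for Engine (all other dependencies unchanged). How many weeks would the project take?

32

Before: longest chain Engine→AI→Playtest→Localize = 7+10+7+8 = 32, finish 32.
Without Engine→AI, AI's earliest start moves from 7 to 4.
The longest chain is now Levels→BugFix = 4+28 = 32, so the project takes 32 weeks.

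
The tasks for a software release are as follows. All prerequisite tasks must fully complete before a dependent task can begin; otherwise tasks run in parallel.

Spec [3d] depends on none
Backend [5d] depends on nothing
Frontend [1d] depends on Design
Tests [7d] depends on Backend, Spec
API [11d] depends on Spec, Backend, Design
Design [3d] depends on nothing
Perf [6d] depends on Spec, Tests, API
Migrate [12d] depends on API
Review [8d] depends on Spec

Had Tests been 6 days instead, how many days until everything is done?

28

Baseline: Backend→API→Migrate = 5+11+12 = 28 → 28 days.
Tests is off the critical path — its longest chain is 18 days, giving 10 of slack.
That remains the longest chain; total 28 days.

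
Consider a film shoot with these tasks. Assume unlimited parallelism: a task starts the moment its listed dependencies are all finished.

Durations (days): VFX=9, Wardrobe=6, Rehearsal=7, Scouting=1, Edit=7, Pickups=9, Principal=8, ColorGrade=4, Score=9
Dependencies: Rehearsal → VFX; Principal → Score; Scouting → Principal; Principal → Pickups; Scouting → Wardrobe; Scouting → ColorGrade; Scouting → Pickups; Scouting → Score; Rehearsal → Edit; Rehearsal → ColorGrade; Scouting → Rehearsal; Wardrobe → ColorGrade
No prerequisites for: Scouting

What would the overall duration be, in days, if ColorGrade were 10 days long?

Baseline: Scouting→Principal→Pickups = 1+8+9 = 18 → 18 days.
ColorGrade is off the critical path — its longest chain is 12 days, giving 6 of slack.
New critical path: Scouting→Rehearsal→ColorGrade = 1+7+10 = 18 ⇒ 18 days.

18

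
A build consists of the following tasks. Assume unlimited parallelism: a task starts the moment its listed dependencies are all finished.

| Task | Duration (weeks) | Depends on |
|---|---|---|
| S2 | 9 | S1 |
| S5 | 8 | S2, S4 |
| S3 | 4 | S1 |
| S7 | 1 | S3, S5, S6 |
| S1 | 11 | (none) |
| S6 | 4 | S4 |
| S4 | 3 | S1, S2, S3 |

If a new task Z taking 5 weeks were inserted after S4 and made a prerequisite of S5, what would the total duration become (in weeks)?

37

Originally the plan takes 32 weeks.
With Z inserted, S5 now waits for max(S2, S4, Z).
New critical path: S1→S2→S4→Z→S5→S7 = 11+9+3+5+8+1 = 37 ⇒ 37 weeks.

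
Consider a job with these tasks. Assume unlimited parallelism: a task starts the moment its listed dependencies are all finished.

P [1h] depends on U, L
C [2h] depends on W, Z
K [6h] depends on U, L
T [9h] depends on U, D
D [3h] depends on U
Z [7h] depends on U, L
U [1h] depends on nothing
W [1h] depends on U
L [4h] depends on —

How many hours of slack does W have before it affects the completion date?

Critical path: U→D→T = 1+3+9 = 13, so the finish is 13 hours.
W finishes as early as 2 and must finish by 11.
Slack of W = 10 − 1 = 9 hours.

9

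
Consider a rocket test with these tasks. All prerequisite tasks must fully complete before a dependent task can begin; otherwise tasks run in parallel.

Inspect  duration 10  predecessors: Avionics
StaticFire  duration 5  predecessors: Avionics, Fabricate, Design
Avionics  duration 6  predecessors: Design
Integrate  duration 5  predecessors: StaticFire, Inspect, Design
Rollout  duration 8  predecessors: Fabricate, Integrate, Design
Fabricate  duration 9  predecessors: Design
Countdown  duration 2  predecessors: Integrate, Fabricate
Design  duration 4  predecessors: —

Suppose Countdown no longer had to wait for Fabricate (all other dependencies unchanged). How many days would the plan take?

With the dependency in place, Design→Avionics→Inspect→Integrate→Rollout = 4+6+10+5+8 = 33 sets the finish at 33 days.
Dropping Fabricate→Countdown doesn't change Countdown's earliest start (25); another predecessor still binds.
The longest chain is now Design→Avionics→Inspect→Integrate→Rollout = 4+6+10+5+8 = 33, so the plan takes 33 days.

33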